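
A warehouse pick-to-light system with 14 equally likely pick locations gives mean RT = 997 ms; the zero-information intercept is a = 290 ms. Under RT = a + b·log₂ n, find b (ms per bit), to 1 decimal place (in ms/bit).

log₂(14) = 3.8074 bits.
b = (RT − a)/log₂ n = (997 − 290) / 3.8074 = 185.693 ms/bit.

185.7 ms/bit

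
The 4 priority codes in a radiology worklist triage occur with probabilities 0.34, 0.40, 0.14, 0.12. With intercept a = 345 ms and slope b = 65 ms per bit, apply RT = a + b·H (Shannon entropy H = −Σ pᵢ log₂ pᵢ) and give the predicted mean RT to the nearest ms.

463 ms

Entropy contributions −pᵢ log₂ pᵢ: 0.5292, 0.5288, 0.3971, 0.3671; sum H = 1.8221 bits.
RT = a + bH = 345 + 65·1.8221 = 463.44 ms.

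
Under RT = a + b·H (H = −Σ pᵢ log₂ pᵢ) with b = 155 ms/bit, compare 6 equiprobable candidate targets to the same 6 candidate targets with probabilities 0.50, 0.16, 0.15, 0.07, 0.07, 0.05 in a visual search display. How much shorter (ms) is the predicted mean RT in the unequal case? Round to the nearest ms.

77 ms

The RT saving is b·ΔH. Equiprobable H₀ = log₂(6) = 2.5850 bits; with the given probabilities H = 2.0868 bits.
b·(H₀ − H) = 155 × (2.5850 − 2.0868) = 77.22 ms.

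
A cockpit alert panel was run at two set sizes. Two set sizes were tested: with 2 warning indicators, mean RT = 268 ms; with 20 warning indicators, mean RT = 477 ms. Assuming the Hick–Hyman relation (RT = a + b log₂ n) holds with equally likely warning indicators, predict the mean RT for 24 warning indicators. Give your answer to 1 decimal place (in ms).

RT is linear in log₂ n, so two points fix the line:
  b = (477 − 268) / (log₂ 20 − log₂ 2) = 209 / (4.3219 − 1) = 62.915 ms/bit
  a = 268 − 62.915 × 1 = 205.085 ms
Then RT(24) = 205.085 + 62.915 × log₂ 24 = 205.085 + 62.915 × 4.5850 ≈ 493.549 ms.

493.5 ms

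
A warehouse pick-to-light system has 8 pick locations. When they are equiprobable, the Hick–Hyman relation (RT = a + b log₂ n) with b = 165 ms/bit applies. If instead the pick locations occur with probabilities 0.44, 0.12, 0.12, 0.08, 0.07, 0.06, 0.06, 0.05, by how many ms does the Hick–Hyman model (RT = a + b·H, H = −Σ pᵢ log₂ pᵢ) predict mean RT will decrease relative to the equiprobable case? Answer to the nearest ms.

79 ms

The RT saving is b·ΔH. Equiprobable H₀ = log₂(8) = 3.0000 bits; with the given probabilities H = 2.5185 bits.
b·(H₀ − H) = 165 × (3.0000 − 2.5185) = 79.45 ms.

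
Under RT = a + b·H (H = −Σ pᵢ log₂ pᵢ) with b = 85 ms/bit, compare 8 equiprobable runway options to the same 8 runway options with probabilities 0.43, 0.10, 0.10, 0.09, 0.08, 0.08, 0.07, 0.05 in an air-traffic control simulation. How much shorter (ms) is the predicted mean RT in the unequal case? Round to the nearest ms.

Equiprobable entropy H₀ = log₂ 8 = 3.0000 bits.
Skewed entropy H = −Σ pᵢ log₂ pᵢ = 2.5683 bits.
ΔRT = b·(H₀ − H) = 85 × 0.4317 = 36.70 ms.

37 ms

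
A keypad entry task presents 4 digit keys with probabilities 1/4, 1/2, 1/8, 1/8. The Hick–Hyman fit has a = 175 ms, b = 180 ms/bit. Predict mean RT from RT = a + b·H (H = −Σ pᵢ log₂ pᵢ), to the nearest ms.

H = −Σ pᵢ log₂ pᵢ = 0.25·2 + 0.5·1 + 0.125·3 + 0.125·3 = 1.750 bits.
RT = 175 + 180 × 1.750 = 490.00 ms.

490 ms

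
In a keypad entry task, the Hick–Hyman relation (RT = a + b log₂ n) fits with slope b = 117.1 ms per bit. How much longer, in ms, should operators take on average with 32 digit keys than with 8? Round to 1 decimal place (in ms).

234.2 ms

The intercept a cancels: ΔRT = b·(log₂ n₂ − log₂ n₁) = b·log₂(n₂/n₁).
log₂(32) − log₂(8) = log₂(32/8) = log₂(4) = 2.
ΔRT = 117.1 × 2.0000 = 234.200 ms.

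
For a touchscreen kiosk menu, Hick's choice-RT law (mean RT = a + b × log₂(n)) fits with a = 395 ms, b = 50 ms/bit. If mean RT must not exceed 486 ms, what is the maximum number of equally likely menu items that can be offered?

Information budget: (486 − 395)/50 = 1.8200 bits, so n ≤ 2^1.8200 = 3.531 → at most 3.

3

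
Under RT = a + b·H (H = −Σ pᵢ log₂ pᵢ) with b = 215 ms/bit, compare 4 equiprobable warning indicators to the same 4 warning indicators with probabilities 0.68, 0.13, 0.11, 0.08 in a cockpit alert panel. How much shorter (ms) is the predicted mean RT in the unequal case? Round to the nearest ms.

Equiprobable entropy H₀ = log₂ 4 = 2.0000 bits.
Skewed entropy H = −Σ pᵢ log₂ pᵢ = 1.4028 bits.
ΔRT = b·(H₀ − H) = 215 × 0.5972 = 128.40 ms.

128 ms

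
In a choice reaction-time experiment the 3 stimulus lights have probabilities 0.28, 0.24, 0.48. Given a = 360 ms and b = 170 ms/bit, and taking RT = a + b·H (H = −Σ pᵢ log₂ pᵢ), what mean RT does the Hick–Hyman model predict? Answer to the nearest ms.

Entropy contributions −pᵢ log₂ pᵢ: 0.5142, 0.4941, 0.5083; sum H = 1.5166 bits.
RT = a + bH = 360 + 170·1.5166 = 617.83 ms.

618 ms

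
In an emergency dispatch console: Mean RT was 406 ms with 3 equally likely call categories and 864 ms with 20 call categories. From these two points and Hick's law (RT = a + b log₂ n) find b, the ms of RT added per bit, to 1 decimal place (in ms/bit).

Slope: b = (864 − 406) / (log₂ 20 − log₂ 3) = 458/2.7370 = 167.339 ms/bit.

167.3 ms/bit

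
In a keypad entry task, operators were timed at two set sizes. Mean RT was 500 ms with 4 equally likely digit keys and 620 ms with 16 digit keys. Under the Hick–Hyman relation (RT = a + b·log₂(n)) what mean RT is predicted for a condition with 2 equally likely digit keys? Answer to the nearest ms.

440 ms

Solve the two-equation system in a and b:
  b = (620 − 500) / (log₂ 16 − log₂ 4) = 120 / (4 − 2) = 60 ms/bit
  a = 500 − 60 × 2 = 380 ms
Then RT(2) = 380 + 60 × log₂ 2 = 380 + 60 × 1 ≈ 440.000 ms.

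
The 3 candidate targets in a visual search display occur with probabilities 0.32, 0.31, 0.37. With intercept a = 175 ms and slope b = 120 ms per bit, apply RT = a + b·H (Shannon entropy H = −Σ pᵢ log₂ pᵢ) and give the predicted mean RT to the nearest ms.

365 ms

Entropy contributions −pᵢ log₂ pᵢ: 0.5260, 0.5238, 0.5307; sum H = 1.5806 bits.
RT = a + bH = 175 + 120·1.5806 = 364.67 ms.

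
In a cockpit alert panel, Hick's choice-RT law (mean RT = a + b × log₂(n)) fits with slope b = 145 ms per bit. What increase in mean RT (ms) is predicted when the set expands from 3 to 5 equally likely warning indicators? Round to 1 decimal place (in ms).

Only the slope matters, since a is common to both: ΔRT = b·log₂(n₂/n₁).
log₂(5) − log₂(3) = 2.3219 − 1.5850 = 0.7370.
ΔRT = 145 × 0.7370 = 106.860 ms.

106.9 ms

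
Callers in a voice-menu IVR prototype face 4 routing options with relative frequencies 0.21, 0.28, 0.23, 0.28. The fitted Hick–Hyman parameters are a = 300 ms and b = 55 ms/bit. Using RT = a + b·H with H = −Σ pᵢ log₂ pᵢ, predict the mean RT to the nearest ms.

409 ms

Entropy contributions −pᵢ log₂ pᵢ: 0.4728, 0.5142, 0.4877, 0.5142; sum H = 1.9889 bits.
RT = a + bH = 300 + 55·1.9889 = 409.39 ms.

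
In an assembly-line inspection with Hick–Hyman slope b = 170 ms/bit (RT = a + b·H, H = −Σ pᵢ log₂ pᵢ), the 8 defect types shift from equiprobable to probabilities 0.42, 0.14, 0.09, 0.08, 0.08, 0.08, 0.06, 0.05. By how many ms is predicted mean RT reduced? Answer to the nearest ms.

73 ms

The RT saving is b·ΔH. Equiprobable H₀ = log₂(8) = 3.0000 bits; with the given probabilities H = 2.5696 bits.
b·(H₀ − H) = 170 × (3.0000 − 2.5696) = 73.17 ms.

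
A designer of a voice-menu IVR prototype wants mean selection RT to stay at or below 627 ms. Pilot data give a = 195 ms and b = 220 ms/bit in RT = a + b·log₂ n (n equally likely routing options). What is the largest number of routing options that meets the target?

Information budget: (627 − 195)/220 = 1.9636 bits, so n ≤ 2^1.9636 = 3.900 → at most 3.

3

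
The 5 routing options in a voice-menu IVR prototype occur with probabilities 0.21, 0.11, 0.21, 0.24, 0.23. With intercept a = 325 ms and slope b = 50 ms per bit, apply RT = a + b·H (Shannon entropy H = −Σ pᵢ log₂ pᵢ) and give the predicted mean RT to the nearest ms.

439 ms

Entropy contributions −pᵢ log₂ pᵢ: 0.4728, 0.3503, 0.4728, 0.4941, 0.4877; sum H = 2.2777 bits.
RT = a + bH = 325 + 50·2.2777 = 438.89 ms.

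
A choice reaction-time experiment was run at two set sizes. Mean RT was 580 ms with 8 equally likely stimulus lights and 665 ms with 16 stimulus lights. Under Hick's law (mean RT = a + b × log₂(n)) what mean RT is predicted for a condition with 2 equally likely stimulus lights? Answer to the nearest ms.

With log₂ n on the abscissa the relation is linear; from the two conditions:
  b = (665 − 580) / (log₂ 16 − log₂ 8) = 85 / (4 − 3) = 85 ms/bit
  a = 580 − 85 × 3 = 325 ms
Then RT(2) = 325 + 85 × log₂ 2 = 325 + 85 × 1 ≈ 410.000 ms.

410 ms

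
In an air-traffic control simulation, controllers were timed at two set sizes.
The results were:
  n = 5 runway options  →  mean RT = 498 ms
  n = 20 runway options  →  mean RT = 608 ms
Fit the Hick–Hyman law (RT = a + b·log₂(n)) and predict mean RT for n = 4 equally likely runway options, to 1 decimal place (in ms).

480.3 ms

Solve the two-equation system in a and b:
  b = (608 − 498) / (log₂ 20 − log₂ 5) = 110 / (4.3219 − 2.3219) = 55.000 ms/bit
  a = 498 − 55.000 × 2.3219 = 370.294 ms
Then RT(4) = 370.294 + 55.000 × log₂ 4 = 370.294 + 55.000 × 2 ≈ 480.294 ms.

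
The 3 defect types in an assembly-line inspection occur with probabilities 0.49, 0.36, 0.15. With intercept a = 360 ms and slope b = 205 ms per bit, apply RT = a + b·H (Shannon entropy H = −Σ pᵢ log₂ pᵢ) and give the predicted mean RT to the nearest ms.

656 ms

H = 0.49·log₂(1/0.49) + 0.36·log₂(1/0.36) + 0.15·log₂(1/0.15) = 1.4454 bits.
RT = 360 + 205 × 1.4454 = 656.32 ms.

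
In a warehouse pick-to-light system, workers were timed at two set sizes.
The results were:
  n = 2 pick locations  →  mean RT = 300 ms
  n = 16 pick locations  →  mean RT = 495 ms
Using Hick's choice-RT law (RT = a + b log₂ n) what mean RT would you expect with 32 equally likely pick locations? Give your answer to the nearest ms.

RT is linear in log₂ n, so two points fix the line:
  b = (495 − 300) / (log₂ 16 − log₂ 2) = 195 / (4 − 1) = 65 ms/bit
  a = 300 − 65 × 1 = 235 ms
Then RT(32) = 235 + 65 × log₂ 32 = 235 + 65 × 5 ≈ 560.000 ms.

560 ms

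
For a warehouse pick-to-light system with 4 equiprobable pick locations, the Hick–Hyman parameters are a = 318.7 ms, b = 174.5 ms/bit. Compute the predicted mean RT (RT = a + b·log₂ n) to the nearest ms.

668 ms

log₂(4) = 2 bits, so RT = 318.7 + 174.5 × 2 ≈ 667.700 ms.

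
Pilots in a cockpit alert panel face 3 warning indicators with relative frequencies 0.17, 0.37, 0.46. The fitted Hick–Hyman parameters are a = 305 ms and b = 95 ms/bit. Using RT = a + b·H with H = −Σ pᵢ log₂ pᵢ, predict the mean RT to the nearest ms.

Entropy contributions −pᵢ log₂ pᵢ: 0.4346, 0.5307, 0.5153; sum H = 1.4807 bits.
RT = a + bH = 305 + 95·1.4807 = 445.66 ms.

446 ms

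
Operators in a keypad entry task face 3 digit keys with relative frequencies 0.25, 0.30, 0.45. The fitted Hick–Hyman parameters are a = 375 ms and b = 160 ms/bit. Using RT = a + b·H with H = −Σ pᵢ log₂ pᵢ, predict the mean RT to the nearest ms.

H = 0.25·log₂(1/0.25) + 0.30·log₂(1/0.30) + 0.45·log₂(1/0.45) = 1.5395 bits.
RT = 375 + 160 × 1.5395 = 621.32 ms.

621 ms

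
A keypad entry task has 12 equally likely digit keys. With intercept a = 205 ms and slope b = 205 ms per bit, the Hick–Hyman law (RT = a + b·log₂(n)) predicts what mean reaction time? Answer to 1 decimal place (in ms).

939.9 ms

log₂(12) = 3.5850 bits, so RT = 205 + 205 × 3.5850 ≈ 939.917 ms.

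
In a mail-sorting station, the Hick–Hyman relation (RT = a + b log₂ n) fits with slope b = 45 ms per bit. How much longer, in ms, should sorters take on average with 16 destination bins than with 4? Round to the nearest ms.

ΔRT = (a + b log₂ n₂) − (a + b log₂ n₁) = b·(log₂ n₂ − log₂ n₁).
log₂(16) − log₂(4) = log₂(16/4) = log₂(4) = 2.
ΔRT = 45 × 2.0000 = 90.000 ms.

90 ms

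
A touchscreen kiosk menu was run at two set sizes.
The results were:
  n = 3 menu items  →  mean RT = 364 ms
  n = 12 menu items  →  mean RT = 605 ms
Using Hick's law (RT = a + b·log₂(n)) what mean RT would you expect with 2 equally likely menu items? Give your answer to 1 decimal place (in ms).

293.5 ms

RT is linear in log₂ n, so two points fix the line:
  b = (605 − 364) / (log₂ 12 − log₂ 3) = 241 / (3.5850 − 1.5850) = 120.500 ms/bit
  a = 364 − 120.500 × 1.5850 = 173.012 ms
Then RT(2) = 173.012 + 120.500 × log₂ 2 = 173.012 + 120.500 × 1 ≈ 293.512 ms.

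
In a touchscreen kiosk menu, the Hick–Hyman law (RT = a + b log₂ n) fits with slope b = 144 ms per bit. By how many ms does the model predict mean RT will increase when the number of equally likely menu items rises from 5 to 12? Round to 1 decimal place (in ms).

ΔRT = (a + b log₂ n₂) − (a + b log₂ n₁) = b·(log₂ n₂ − log₂ n₁).
log₂(12) − log₂(5) = 3.5850 − 2.3219 = 1.2630.
ΔRT = 144 × 1.2630 = 181.877 ms.

181.9 ms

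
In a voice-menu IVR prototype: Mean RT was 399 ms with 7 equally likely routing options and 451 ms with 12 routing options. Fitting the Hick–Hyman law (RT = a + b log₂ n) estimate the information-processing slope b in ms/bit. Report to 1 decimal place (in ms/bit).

The slope on a log₂ axis is (451 − 399) / (3.5850 − 2.8074) = 66.872 ms/bit.

66.9 ms/bit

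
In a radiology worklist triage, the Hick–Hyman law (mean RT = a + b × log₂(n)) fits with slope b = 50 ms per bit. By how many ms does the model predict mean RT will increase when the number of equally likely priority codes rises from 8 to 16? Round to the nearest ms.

50 ms

ΔRT = (a + b log₂ n₂) − (a + b log₂ n₁) = b·(log₂ n₂ − log₂ n₁).
log₂(16) − log₂(8) = log₂(16/8) = log₂(2) = 1.
ΔRT = 50 × 1.0000 = 50.000 ms.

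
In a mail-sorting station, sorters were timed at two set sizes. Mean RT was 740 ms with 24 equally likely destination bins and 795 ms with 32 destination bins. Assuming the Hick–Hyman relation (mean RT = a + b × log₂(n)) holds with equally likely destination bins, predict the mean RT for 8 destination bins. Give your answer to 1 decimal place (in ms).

Fit slope and intercept:
  b = (795 − 740) / (log₂ 32 − log₂ 24) = 55 / (5 − 4.5850) = 132.518 ms/bit
  a = 740 − 132.518 × 4.5850 = 132.409 ms
Then RT(8) = 132.409 + 132.518 × log₂ 8 = 132.409 + 132.518 × 3 ≈ 529.964 ms.

530.0 ms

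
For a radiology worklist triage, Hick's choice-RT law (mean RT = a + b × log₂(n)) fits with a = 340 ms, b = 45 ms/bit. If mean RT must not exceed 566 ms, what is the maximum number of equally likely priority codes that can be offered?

Information budget: (566 − 340)/45 = 5.0222 bits, so n ≤ 2^5.0222 = 32.497 → at most 32.

32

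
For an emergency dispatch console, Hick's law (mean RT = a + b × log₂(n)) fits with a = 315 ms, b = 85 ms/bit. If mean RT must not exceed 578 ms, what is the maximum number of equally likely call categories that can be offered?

Information budget: (578 − 315)/85 = 3.0941 bits, so n ≤ 2^3.0941 = 8.539 → at most 8.

8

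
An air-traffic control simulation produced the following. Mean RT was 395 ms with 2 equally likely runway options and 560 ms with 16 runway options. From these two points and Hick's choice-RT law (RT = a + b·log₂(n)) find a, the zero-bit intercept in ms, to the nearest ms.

340 ms

b = (RT₂ − RT₁)/(log₂ n₂ − log₂ n₁) = (560 − 395)/(4 − 1) = 55 ms/bit.
Intercept: a = 395 − 55·log₂(2) = 340.000 ms.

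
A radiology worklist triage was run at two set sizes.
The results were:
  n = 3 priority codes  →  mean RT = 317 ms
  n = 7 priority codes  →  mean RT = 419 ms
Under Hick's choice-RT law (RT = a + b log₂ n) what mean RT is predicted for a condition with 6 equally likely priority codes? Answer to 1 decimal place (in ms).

RT is linear in log₂ n, so two points fix the line:
  b = (419 − 317) / (log₂ 7 − log₂ 3) = 102 / (2.8074 − 1.5850) = 83.443 ms/bit
  a = 317 − 83.443 × 1.5850 = 184.746 ms
Then RT(6) = 184.746 + 83.443 × log₂ 6 = 184.746 + 83.443 × 2.5850 ≈ 400.443 ms.

400.4 ms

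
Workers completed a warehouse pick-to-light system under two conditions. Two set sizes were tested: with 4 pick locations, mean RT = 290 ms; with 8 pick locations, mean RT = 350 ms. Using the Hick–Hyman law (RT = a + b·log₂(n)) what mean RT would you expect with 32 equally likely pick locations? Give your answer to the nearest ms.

RT is linear in log₂ n, so two points fix the line:
  b = (350 − 290) / (log₂ 8 − log₂ 4) = 60 / (3 − 2) = 60 ms/bit
  a = 290 − 60 × 2 = 170 ms
Then RT(32) = 170 + 60 × log₂ 32 = 170 + 60 × 5 ≈ 470.000 ms.

470 ms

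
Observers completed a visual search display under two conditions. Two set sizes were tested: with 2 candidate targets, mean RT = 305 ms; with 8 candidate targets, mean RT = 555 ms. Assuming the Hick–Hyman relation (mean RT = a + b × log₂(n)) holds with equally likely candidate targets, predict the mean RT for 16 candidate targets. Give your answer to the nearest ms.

Fit slope and intercept:
  b = (555 − 305) / (log₂ 8 − log₂ 2) = 250 / (3 − 1) = 125 ms/bit
  a = 305 − 125 × 1 = 180 ms
Then RT(16) = 180 + 125 × log₂ 16 = 180 + 125 × 4 ≈ 680.000 ms.

680 ms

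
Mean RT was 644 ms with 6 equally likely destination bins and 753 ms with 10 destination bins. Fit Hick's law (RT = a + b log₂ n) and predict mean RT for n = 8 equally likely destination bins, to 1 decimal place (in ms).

Fit slope and intercept:
  b = (753 − 644) / (log₂ 10 − log₂ 6) = 109 / (3.3219 − 2.5850) = 147.904 ms/bit
  a = 644 − 147.904 × 2.5850 = 261.674 ms
Then RT(8) = 261.674 + 147.904 × log₂ 8 = 261.674 + 147.904 × 3 ≈ 705.386 ms.

705.4 ms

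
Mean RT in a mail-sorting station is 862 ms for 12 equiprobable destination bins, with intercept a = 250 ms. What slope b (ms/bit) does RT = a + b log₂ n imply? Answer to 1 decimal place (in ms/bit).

170.7 ms/bit

b = (862 − 250) / log₂(12) = 612 / 3.5850 = 170.713 ms/bit.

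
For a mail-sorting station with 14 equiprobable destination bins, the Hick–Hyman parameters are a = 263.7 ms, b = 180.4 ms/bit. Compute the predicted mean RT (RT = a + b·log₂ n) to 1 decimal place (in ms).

log₂(14) = 3.8074 bits, so RT = 263.7 + 180.4 × 3.8074 ≈ 950.547 ms.

950.5 ms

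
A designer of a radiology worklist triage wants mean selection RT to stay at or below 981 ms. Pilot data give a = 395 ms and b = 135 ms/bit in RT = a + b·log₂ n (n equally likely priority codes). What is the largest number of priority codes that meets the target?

135·log₂ n ≤ 981 − 395 = 586, giving log₂ n ≤ 4.3407 and n ≤ 20.263. The largest whole number is 20.

20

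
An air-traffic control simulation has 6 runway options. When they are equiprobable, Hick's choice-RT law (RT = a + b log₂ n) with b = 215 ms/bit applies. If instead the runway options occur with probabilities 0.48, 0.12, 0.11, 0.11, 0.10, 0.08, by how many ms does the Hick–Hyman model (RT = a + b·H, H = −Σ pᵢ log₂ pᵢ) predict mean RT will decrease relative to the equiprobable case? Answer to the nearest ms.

The RT saving is b·ΔH. Equiprobable H₀ = log₂(6) = 2.5850 bits; with the given probabilities H = 2.1996 bits.
b·(H₀ − H) = 215 × (2.5850 − 2.1996) = 82.85 ms.

83 ms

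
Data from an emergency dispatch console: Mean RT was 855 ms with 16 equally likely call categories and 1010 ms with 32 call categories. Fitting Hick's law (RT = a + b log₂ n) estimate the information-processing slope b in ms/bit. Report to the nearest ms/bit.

155 ms/bit

Slope: b = (1010 − 855) / (log₂ 32 − log₂ 16) = 155/1.0000 = 155 ms/bit.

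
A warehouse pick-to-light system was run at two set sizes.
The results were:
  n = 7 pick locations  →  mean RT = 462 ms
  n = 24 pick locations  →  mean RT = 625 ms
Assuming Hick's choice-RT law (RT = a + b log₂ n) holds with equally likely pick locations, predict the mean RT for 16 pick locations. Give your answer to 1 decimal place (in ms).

571.4 ms

Fit slope and intercept:
  b = (625 − 462) / (log₂ 24 − log₂ 7) = 163 / (4.5850 − 2.8074) = 91.696 ms/bit
  a = 462 − 91.696 × 2.8074 = 204.576 ms
Then RT(16) = 204.576 + 91.696 × log₂ 16 = 204.576 + 91.696 × 4 ≈ 571.361 ms.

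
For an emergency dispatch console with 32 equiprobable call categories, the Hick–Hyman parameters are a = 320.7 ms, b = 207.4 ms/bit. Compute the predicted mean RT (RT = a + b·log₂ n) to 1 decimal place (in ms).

1357.7 ms

log₂(32) = 5 bits, so RT = 320.7 + 207.4 × 5 ≈ 1357.700 ms.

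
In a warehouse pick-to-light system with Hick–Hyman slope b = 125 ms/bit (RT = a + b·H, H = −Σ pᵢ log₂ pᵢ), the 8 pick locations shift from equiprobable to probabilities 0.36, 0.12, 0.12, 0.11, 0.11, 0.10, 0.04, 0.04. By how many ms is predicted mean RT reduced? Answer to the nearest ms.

41 ms

The RT saving is b·ΔH. Equiprobable H₀ = log₂(8) = 3.0000 bits; with the given probabilities H = 2.6690 bits.
b·(H₀ − H) = 125 × (3.0000 − 2.6690) = 41.37 ms.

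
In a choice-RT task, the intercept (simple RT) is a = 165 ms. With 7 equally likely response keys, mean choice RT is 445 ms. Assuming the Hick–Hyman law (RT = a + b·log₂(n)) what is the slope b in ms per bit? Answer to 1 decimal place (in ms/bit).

99.7 ms/bit

b = (445 − 165) / log₂(7) = 280 / 2.8074 = 99.738 ms/bit.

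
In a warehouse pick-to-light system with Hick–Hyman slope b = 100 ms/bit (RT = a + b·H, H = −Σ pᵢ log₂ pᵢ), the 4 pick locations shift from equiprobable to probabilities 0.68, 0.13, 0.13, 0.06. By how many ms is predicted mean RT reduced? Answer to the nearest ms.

61 ms

The RT saving is b·ΔH. Equiprobable H₀ = log₂(4) = 2.0000 bits; with the given probabilities H = 1.3872 bits.
b·(H₀ − H) = 100 × (2.0000 − 1.3872) = 61.28 ms.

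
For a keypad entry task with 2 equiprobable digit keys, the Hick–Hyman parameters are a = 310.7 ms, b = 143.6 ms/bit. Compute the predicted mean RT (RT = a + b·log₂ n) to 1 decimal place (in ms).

454.3 ms

log₂(2) = 1 bits, so RT = 310.7 + 143.6 × 1 ≈ 454.300 ms.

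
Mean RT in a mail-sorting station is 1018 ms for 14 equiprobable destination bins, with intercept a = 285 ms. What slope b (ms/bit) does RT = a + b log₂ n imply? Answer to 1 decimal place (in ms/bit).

b = (1018 − 285) / log₂(14) = 733 / 3.8074 = 192.522 ms/bit.

192.5 ms/bit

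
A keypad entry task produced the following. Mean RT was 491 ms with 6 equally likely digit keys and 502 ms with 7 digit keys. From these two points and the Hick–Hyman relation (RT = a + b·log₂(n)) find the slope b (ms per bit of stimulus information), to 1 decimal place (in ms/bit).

49.5 ms/bit

b = (RT₂ − RT₁)/(log₂ n₂ − log₂ n₁) = (502 − 491)/(2.8074 − 2.5850) = 49.462 ms/bit.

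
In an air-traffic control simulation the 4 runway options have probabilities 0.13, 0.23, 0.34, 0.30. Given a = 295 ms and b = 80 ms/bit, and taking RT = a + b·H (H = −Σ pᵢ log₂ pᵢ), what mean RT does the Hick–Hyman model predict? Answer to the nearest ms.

H = 0.13·log₂(1/0.13) + 0.23·log₂(1/0.23) + 0.34·log₂(1/0.34) + 0.30·log₂(1/0.30) = 1.9206 bits.
RT = 295 + 80 × 1.9206 = 448.65 ms.

449 ms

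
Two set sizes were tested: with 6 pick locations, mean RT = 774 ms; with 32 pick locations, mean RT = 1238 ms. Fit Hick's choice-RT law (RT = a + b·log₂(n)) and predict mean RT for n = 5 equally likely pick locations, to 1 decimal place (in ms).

Fit slope and intercept:
  b = (1238 − 774) / (log₂ 32 − log₂ 6) = 464 / (5 − 2.5850) = 192.130 ms/bit
  a = 774 − 192.130 × 2.5850 = 277.352 ms
Then RT(5) = 277.352 + 192.130 × log₂ 5 = 277.352 + 192.130 × 2.3219 ≈ 723.463 ms.

723.5 ms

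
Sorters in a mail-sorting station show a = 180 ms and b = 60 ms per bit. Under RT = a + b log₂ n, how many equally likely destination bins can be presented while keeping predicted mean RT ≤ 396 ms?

Set 180 + 60·log₂ n ≤ 396 → log₂ n ≤ (396 − 180)/60 = 3.6000.
So n ≤ 2^3.6000 = 12.126; the largest integer n is 12.

12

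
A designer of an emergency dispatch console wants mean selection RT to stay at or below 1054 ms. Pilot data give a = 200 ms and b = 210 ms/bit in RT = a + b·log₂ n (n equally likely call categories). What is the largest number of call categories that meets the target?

Information budget: (1054 − 200)/210 = 4.0667 bits, so n ≤ 2^4.0667 = 16.757 → at most 16.

16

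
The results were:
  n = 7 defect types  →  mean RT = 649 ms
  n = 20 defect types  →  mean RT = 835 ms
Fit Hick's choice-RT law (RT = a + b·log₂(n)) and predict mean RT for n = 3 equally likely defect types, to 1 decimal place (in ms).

498.9 ms

With log₂ n on the abscissa the relation is linear; from the two conditions:
  b = (835 − 649) / (log₂ 20 − log₂ 7) = 186 / (4.3219 − 2.8074) = 122.807 ms/bit
  a = 649 − 122.807 × 2.8074 = 304.238 ms
Then RT(3) = 304.238 + 122.807 × log₂ 3 = 304.238 + 122.807 × 1.5850 ≈ 498.882 ms.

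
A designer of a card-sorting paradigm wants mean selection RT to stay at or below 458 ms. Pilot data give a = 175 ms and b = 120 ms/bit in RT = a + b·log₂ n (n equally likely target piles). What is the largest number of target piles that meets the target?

120·log₂ n ≤ 458 − 175 = 283, giving log₂ n ≤ 2.3583 and n ≤ 5.128. The largest whole number is 5.

5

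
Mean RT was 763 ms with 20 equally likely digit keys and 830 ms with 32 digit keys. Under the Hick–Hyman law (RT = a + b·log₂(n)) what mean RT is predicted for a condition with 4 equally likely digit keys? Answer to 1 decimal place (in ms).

Fit slope and intercept:
  b = (830 − 763) / (log₂ 32 − log₂ 20) = 67 / (5 − 4.3219) = 98.810 ms/bit
  a = 763 − 98.810 × 4.3219 = 335.952 ms
Then RT(4) = 335.952 + 98.810 × log₂ 4 = 335.952 + 98.810 × 2 ≈ 533.571 ms.

533.6 ms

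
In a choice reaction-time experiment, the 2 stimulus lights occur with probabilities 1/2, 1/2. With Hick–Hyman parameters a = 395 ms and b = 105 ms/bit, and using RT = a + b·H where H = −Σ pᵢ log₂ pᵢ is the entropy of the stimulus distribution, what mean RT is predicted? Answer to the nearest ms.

H = −Σ pᵢ log₂ pᵢ = 0.5·1 + 0.5·1 = 1.000 bits.
RT = 395 + 105 × 1.000 = 500.00 ms.

500 ms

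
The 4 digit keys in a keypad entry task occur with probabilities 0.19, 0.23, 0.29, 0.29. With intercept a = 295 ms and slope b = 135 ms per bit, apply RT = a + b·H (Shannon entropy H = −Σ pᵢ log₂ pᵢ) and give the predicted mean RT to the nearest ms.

Entropy contributions −pᵢ log₂ pᵢ: 0.4552, 0.4877, 0.5179, 0.5179; sum H = 1.9787 bits.
RT = a + bH = 295 + 135·1.9787 = 562.12 ms.

562 ms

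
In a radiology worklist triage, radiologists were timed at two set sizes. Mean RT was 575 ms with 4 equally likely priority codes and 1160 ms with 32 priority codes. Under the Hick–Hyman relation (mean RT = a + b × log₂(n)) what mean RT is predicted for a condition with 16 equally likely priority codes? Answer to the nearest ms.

With log₂ n on the abscissa the relation is linear; from the two conditions:
  b = (1160 − 575) / (log₂ 32 − log₂ 4) = 585 / (5 − 2) = 195 ms/bit
  a = 575 − 195 × 2 = 185 ms
Then RT(16) = 185 + 195 × log₂ 16 = 185 + 195 × 4 ≈ 965.000 ms.

965 ms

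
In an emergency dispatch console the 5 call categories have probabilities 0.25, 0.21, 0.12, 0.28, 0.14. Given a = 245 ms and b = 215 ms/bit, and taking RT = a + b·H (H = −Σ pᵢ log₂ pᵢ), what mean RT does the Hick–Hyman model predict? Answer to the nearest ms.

H = 0.25·log₂(1/0.25) + 0.21·log₂(1/0.21) + 0.12·log₂(1/0.12) + 0.28·log₂(1/0.28) + 0.14·log₂(1/0.14) = 2.2512 bits.
RT = 245 + 215 × 2.2512 = 729.01 ms.

729 ms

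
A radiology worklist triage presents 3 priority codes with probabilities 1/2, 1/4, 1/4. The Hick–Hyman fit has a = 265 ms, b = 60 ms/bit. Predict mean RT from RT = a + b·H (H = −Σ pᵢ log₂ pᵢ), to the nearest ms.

355 ms

H = −Σ pᵢ log₂ pᵢ = 0.5·1 + 0.25·2 + 0.25·2 = 1.500 bits.
RT = 265 + 60 × 1.500 = 355.00 ms.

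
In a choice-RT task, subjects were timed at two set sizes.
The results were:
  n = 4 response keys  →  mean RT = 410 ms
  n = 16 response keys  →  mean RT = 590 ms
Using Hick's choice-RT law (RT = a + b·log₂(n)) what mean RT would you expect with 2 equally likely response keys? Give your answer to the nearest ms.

Fit slope and intercept:
  b = (590 − 410) / (log₂ 16 − log₂ 4) = 180 / (4 − 2) = 90 ms/bit
  a = 410 − 90 × 2 = 230 ms
Then RT(2) = 230 + 90 × log₂ 2 = 230 + 90 × 1 ≈ 320.000 ms.

320 ms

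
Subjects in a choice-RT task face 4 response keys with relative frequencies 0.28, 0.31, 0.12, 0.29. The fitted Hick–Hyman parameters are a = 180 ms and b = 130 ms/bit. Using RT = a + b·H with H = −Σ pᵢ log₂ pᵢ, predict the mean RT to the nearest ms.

H = 0.28·log₂(1/0.28) + 0.31·log₂(1/0.31) + 0.12·log₂(1/0.12) + 0.29·log₂(1/0.29) = 1.9230 bits.
RT = 180 + 130 × 1.9230 = 429.99 ms.

430 ms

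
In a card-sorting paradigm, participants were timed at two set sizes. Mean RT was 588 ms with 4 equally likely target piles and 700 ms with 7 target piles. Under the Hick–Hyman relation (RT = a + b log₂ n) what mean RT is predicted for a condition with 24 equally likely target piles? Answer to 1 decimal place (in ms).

RT is linear in log₂ n, so two points fix the line:
  b = (700 − 588) / (log₂ 7 − log₂ 4) = 112 / (2.8074 − 2) = 138.725 ms/bit
  a = 588 − 138.725 × 2 = 310.551 ms
Then RT(24) = 310.551 + 138.725 × log₂ 24 = 310.551 + 138.725 × 4.5850 ≈ 946.598 ms.

946.6 ms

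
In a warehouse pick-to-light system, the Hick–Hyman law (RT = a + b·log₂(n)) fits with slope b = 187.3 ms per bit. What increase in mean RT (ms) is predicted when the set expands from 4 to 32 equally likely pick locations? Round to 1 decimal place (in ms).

Only the slope matters, since a is common to both: ΔRT = b·log₂(n₂/n₁).
log₂(32) − log₂(4) = log₂(32/4) = log₂(8) = 3.
ΔRT = 187.3 × 3.0000 = 561.900 ms.

561.9 ms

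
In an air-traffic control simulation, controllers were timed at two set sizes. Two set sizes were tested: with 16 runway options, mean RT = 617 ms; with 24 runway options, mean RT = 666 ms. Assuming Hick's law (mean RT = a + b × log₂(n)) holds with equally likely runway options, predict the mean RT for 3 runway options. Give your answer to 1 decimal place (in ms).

RT is linear in log₂ n, so two points fix the line:
  b = (666 − 617) / (log₂ 24 − log₂ 16) = 49 / (4.5850 − 4) = 83.766 ms/bit
  a = 617 − 83.766 × 4 = 281.936 ms
Then RT(3) = 281.936 + 83.766 × log₂ 3 = 281.936 + 83.766 × 1.5850 ≈ 414.702 ms.

414.7 ms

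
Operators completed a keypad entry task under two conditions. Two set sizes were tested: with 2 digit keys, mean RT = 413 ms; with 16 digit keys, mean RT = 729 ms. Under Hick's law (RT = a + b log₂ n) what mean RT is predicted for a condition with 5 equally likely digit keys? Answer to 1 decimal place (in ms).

552.2 ms

With log₂ n on the abscissa the relation is linear; from the two conditions:
  b = (729 − 413) / (log₂ 16 − log₂ 2) = 316 / (4 − 1) = 105.333 ms/bit
  a = 413 − 105.333 × 1 = 307.667 ms
Then RT(5) = 307.667 + 105.333 × log₂ 5 = 307.667 + 105.333 × 2.3219 ≈ 552.243 ms.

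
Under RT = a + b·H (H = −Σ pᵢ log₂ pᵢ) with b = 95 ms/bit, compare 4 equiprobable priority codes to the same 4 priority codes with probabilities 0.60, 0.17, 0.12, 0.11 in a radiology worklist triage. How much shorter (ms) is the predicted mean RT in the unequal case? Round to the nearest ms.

39 ms

Equiprobable entropy H₀ = log₂ 4 = 2.0000 bits.
Skewed entropy H = −Σ pᵢ log₂ pᵢ = 1.5941 bits.
ΔRT = b·(H₀ − H) = 95 × 0.4059 = 38.56 ms.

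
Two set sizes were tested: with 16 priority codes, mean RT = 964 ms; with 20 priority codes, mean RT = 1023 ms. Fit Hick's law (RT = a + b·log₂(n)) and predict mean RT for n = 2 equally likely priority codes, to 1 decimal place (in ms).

RT is linear in log₂ n, so two points fix the line:
  b = (1023 − 964) / (log₂ 20 − log₂ 16) = 59 / (4.3219 − 4) = 183.271 ms/bit
  a = 964 − 183.271 × 4 = 230.917 ms
Then RT(2) = 230.917 + 183.271 × log₂ 2 = 230.917 + 183.271 × 1 ≈ 414.188 ms.

414.2 ms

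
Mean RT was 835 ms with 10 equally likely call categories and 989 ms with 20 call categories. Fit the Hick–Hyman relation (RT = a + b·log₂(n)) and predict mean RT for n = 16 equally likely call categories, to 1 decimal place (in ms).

939.4 ms

With log₂ n on the abscissa the relation is linear; from the two conditions:
  b = (989 − 835) / (log₂ 20 − log₂ 10) = 154 / (4.3219 − 3.3219) = 154.000 ms/bit
  a = 835 − 154.000 × 3.3219 = 323.423 ms
Then RT(16) = 323.423 + 154.000 × log₂ 16 = 323.423 + 154.000 × 4 ≈ 939.423 ms.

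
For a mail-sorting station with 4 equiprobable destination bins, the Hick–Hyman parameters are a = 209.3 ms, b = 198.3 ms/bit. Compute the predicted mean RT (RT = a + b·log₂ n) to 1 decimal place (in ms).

log₂(4) = 2 bits, so RT = 209.3 + 198.3 × 2 ≈ 605.900 ms.

605.9 ms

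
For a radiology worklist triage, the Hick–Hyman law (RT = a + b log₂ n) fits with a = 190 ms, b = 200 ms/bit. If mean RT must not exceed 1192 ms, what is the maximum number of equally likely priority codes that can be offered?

200·log₂ n ≤ 1192 − 190 = 1002, giving log₂ n ≤ 5.0100 and n ≤ 32.223. The largest whole number is 32.

32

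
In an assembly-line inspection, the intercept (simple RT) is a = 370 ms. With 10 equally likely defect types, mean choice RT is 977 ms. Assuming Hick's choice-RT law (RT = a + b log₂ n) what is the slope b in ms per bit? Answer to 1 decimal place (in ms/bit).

10 alternatives carry log₂ 10 = 3.3219 bits; the choice cost is 977 − 370 = 607 ms, so b = 607/3.3219 = 182.725 ms/bit.

182.7 ms/bit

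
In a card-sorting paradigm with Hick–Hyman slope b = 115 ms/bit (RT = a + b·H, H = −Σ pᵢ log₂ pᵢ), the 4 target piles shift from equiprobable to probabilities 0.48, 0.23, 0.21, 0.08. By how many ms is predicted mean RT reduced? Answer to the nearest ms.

Equiprobable entropy H₀ = log₂ 4 = 2.0000 bits.
Skewed entropy H = −Σ pᵢ log₂ pᵢ = 1.7603 bits.
ΔRT = b·(H₀ − H) = 115 × 0.2397 = 27.57 ms.

28 ms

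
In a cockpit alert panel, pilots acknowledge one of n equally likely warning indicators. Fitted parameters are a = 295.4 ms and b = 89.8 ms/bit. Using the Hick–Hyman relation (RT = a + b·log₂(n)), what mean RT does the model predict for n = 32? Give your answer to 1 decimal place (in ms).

744.4 ms

log₂(32) = 5 bits, so RT = 295.4 + 89.8 × 5 ≈ 744.400 ms.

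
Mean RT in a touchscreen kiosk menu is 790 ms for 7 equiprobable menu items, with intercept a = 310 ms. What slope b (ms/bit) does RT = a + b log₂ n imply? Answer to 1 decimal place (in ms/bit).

7 alternatives carry log₂ 7 = 2.8074 bits; the choice cost is 790 − 310 = 480 ms, so b = 480/2.8074 = 170.979 ms/bit.

171.0 ms/bit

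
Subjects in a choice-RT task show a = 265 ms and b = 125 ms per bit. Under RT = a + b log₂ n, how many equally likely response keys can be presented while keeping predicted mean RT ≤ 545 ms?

Set 265 + 125·log₂ n ≤ 545 → log₂ n ≤ (545 − 265)/125 = 2.2400.
So n ≤ 2^2.2400 = 4.724; the largest integer n is 4.

4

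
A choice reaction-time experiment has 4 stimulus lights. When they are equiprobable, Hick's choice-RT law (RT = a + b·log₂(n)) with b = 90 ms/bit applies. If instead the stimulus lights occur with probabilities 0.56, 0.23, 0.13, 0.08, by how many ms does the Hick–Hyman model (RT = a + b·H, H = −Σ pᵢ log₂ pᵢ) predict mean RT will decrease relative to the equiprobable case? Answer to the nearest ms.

33 ms

Equiprobable entropy H₀ = log₂ 4 = 2.0000 bits.
Skewed entropy H = −Σ pᵢ log₂ pᵢ = 1.6303 bits.
ΔRT = b·(H₀ − H) = 90 × 0.3697 = 33.28 ms.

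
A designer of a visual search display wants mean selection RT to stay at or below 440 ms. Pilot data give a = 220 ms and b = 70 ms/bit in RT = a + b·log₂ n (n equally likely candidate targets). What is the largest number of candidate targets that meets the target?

8

70·log₂ n ≤ 440 − 220 = 220, giving log₂ n ≤ 3.1429 and n ≤ 8.833. The largest whole number is 8.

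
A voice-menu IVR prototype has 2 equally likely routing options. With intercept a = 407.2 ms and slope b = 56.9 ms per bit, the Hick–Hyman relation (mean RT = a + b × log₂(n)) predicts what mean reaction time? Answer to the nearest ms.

464 ms

log₂(2) = 1 bits, so RT = 407.2 + 56.9 × 1 ≈ 464.100 ms.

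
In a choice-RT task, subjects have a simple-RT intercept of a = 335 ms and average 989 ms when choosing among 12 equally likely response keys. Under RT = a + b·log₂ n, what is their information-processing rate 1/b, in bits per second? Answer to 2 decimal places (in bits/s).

Choice component = 989 − 335 = 654 ms over log₂(12) = 3.5850 bits.
b = 654 / 3.5850 = 182.429 ms/bit, so 1/b = 5.482 bits/s.

5.48 bits/s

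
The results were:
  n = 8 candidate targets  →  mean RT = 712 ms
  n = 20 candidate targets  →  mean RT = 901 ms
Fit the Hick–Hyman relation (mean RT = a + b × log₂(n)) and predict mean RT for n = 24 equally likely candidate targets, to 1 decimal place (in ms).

RT is linear in log₂ n, so two points fix the line:
  b = (901 − 712) / (log₂ 20 − log₂ 8) = 189 / (4.3219 − 3) = 142.973 ms/bit
  a = 712 − 142.973 × 3 = 283.081 ms
Then RT(24) = 283.081 + 142.973 × log₂ 24 = 283.081 + 142.973 × 4.5850 ≈ 938.607 ms.

938.6 ms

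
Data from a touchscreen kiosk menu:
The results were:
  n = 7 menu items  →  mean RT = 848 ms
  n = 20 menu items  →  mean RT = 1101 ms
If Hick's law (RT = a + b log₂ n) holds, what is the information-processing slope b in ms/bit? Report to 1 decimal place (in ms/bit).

b = (RT₂ − RT₁)/(log₂ n₂ − log₂ n₁) = (1101 − 848)/(4.3219 − 2.8074) = 167.044 ms/bit.

167.0 ms/bit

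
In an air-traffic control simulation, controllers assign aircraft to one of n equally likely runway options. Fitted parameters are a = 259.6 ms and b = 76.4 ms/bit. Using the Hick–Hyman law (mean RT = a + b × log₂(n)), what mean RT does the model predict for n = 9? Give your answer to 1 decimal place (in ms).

log₂(9) = 3.1699 bits, so RT = 259.6 + 76.4 × 3.1699 ≈ 501.782 ms.

501.8 ms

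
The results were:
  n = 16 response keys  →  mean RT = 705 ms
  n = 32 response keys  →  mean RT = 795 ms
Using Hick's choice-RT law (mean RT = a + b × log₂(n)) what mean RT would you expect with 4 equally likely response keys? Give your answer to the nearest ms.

525 ms

Fit slope and intercept:
  b = (795 − 705) / (log₂ 32 − log₂ 16) = 90 / (5 − 4) = 90 ms/bit
  a = 705 − 90 × 4 = 345 ms
Then RT(4) = 345 + 90 × log₂ 4 = 345 + 90 × 2 ≈ 525.000 ms.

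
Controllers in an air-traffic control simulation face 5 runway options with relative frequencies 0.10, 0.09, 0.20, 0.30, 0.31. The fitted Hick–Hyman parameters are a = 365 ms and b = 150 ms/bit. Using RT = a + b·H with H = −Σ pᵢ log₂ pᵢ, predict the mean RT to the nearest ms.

688 ms

H = 0.10·log₂(1/0.10) + 0.09·log₂(1/0.09) + 0.20·log₂(1/0.20) + 0.30·log₂(1/0.30) + 0.31·log₂(1/0.31) = 2.1541 bits.
RT = 365 + 150 × 2.1541 = 688.12 ms.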